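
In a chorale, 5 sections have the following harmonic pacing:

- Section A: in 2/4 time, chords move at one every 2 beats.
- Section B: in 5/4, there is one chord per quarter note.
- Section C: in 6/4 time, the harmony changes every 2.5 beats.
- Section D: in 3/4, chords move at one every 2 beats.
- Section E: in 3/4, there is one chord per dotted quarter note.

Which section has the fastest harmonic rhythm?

A: 2 beats/bar ÷ 2 beats/chord = 1 chord/bar.
B: 5 beats/bar ÷ 1 beat/chord = 5 chords/bar.
C: 6 beats/bar ÷ 2.5 beats/chord = 2.4 chords/bar.
D: 3 beats/bar ÷ 2 beats/chord = 1.5 chords/bar.
E: 3 beats/bar ÷ 1.5 beats/chord = 2 chords/bar.
Fastest is B at 5 chords/bar.

Section B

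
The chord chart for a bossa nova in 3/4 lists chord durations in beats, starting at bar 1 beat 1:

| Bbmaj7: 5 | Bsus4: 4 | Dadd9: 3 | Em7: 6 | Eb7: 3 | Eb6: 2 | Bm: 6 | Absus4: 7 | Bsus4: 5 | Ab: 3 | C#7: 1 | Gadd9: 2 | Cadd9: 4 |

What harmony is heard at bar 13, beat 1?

Beat 1 of bar 13 is beat (13−1)×3 + 1 = 37 overall.
Running totals: Bbmaj7 ends at 5, Bsus4 ends at 9, Dadd9 ends at 12, Em7 ends at 18, Eb7 ends at 21, Eb6 ends at 23, Bm ends at 29, Absus4 ends at 36, Bsus4 ends at 41.
Beat 37 falls within Bsus4.

Bsus4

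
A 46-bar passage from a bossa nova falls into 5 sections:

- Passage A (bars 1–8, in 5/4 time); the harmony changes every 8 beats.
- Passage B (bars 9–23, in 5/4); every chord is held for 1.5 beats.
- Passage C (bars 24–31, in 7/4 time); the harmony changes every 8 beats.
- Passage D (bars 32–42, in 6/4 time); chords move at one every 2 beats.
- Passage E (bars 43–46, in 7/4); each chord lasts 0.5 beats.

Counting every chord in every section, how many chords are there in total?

A has 40 beats and chords last 8 each, so 5 chords.
B has 75 beats and chords last 1.5 each, so 50 chords.
C has 56 beats and chords last 8 each, so 7 chords.
D has 66 beats and chords last 2 each, so 33 chords.
E has 28 beats and chords last 0.5 each, so 56 chords.
Total: 5 + 50 + 7 + 33 + 56 = 151.

151 chords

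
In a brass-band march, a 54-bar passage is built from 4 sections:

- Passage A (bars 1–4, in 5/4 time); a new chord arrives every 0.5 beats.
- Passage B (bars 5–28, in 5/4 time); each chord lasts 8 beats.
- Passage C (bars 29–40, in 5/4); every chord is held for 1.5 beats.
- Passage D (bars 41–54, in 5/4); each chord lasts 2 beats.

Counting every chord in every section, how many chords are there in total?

130 chords

A: 4·5 = 20 beats, 20/0.5 = 40 chords.
B: 24·5 = 120 beats, 120/8 = 15 chords.
C: 12·5 = 60 beats, 60/1.5 = 40 chords.
D: 14·5 = 70 beats, 70/2 = 35 chords.
Total: 40 + 15 + 40 + 35 = 130.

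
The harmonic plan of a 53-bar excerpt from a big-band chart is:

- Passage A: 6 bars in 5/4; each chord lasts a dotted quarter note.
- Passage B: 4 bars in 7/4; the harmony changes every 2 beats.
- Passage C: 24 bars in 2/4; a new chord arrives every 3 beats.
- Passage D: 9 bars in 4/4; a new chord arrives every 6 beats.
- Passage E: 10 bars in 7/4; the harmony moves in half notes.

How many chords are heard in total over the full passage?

A has 30 beats and chords last 1.5 each, so 20 chords.
B has 28 beats and chords last 2 each, so 14 chords.
C has 48 beats and chords last 3 each, so 16 chords.
D has 36 beats and chords last 6 each, so 6 chords.
E has 70 beats and chords last 2 each, so 35 chords.
Total: 20 + 14 + 16 + 6 + 35 = 91.

91 chords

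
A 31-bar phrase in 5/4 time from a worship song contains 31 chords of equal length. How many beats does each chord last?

31 bars × 5 beats/bar = 155 beats total.
155 beats ÷ 31 chords = 5 beats per chord.

5 beats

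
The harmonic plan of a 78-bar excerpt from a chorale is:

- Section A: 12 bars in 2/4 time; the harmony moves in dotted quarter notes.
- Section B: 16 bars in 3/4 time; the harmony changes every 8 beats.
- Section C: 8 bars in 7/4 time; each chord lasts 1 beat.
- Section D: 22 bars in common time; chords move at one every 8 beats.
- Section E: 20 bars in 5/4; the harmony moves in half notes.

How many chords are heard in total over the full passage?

A: 12·2 = 24 beats, 24/1.5 = 16 chords.
B: 16·3 = 48 beats, 48/8 = 6 chords.
C: 8·7 = 56 beats, 56/1 = 56 chords.
D: 22·4 = 88 beats, 88/8 = 11 chords.
E: 20·5 = 100 beats, 100/2 = 50 chords.
Total: 16 + 6 + 56 + 11 + 50 = 139.

139 chords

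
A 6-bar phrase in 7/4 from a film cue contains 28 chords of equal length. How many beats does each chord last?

6 bars × 7 beats/bar = 42 beats total.
42 beats ÷ 28 chords = 1.5 beats per chord.
(That is a dotted quarter note.)

1.5 beats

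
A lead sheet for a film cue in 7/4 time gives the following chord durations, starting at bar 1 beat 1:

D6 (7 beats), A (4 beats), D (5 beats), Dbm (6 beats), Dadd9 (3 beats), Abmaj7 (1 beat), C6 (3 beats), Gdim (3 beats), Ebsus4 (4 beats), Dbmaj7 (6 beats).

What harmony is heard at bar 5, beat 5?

Ebsus4

Beat 5 of bar 5 is beat (5−1)×7 + 5 = 33 overall.
Running totals: D6 ends at 7, A ends at 11, D ends at 16, Dbm ends at 22, Dadd9 ends at 25, Abmaj7 ends at 26, C6 ends at 29, Gdim ends at 32, Ebsus4 ends at 36.
Beat 33 falls within Ebsus4.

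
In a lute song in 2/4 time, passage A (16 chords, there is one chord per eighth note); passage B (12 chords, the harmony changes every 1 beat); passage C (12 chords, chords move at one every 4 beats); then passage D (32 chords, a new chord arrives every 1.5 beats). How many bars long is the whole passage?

58 bars

A: 16 × 0.5 = 8 beats = 4 bars.
B: 12 × 1 = 12 beats = 6 bars.
C: 12 × 4 = 48 beats = 24 bars.
D: 32 × 1.5 = 48 beats = 24 bars.
Total: 4 + 6 + 24 + 24 = 58 bars.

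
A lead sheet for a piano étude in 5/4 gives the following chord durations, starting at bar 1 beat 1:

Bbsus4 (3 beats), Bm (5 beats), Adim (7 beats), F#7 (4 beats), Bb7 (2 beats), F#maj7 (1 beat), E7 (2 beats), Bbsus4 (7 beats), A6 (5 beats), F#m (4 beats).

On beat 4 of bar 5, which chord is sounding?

Beat 4 of bar 5 is beat (5−1)×5 + 4 = 24 overall.
Running totals: Bbsus4 ends at 3, Bm ends at 8, Adim ends at 15, F#7 ends at 19, Bb7 ends at 21, F#maj7 ends at 22, E7 ends at 24.
Beat 24 falls within E7.

E7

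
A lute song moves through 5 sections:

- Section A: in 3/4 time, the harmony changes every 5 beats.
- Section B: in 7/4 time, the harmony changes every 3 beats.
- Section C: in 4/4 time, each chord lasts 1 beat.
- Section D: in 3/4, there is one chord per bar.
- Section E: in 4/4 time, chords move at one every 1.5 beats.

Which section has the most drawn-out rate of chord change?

A: each chord is 5 beats in 3/4, so 0.6 per bar.
B: each chord is 3 beats in 7/4, so 7/3 per bar.
C: each chord is 1 beat in 4/4, so 4 per bar.
D: each chord is 3 beats in 3/4, so 1 per bar.
E: each chord is 1.5 beats in 4/4, so 8/3 per bar.
Slowest is A at 0.6 chords/bar.

Section A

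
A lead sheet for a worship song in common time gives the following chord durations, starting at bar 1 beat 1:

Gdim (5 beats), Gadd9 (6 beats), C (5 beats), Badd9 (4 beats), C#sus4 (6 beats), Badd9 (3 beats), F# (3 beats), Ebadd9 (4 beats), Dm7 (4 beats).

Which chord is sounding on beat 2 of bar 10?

Dm7

Beat 2 of bar 10 is beat (10−1)×4 + 2 = 38 overall.
Running totals: Gdim ends at 5, Gadd9 ends at 11, C ends at 16, Badd9 ends at 20, C#sus4 ends at 26, Badd9 ends at 29, F# ends at 32, Ebadd9 ends at 36, Dm7 ends at 40.
Beat 38 falls within Dm7.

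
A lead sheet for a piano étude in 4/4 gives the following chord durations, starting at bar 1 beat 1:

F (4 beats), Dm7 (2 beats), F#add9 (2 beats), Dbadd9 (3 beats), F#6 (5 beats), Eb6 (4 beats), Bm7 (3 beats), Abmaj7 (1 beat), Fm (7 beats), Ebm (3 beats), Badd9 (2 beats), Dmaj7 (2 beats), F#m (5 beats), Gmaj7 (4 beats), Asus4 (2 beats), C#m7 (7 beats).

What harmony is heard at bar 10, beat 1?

Beat 1 of bar 10 is beat (10−1)×4 + 1 = 37 overall.
Running totals: F ends at 4, Dm7 ends at 6, F#add9 ends at 8, Dbadd9 ends at 11, F#6 ends at 16, Eb6 ends at 20, Bm7 ends at 23, Abmaj7 ends at 24, Fm ends at 31, Ebm ends at 34, Badd9 ends at 36, Dmaj7 ends at 38.
Beat 37 falls within Dmaj7.

Dmaj7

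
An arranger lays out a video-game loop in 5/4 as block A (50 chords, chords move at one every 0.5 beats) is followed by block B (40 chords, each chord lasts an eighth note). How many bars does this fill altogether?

A: 50 × 0.5 = 25 beats = 5 bars.
B: 40 × 0.5 = 20 beats = 4 bars.
Total: 5 + 4 = 9 bars.

9 bars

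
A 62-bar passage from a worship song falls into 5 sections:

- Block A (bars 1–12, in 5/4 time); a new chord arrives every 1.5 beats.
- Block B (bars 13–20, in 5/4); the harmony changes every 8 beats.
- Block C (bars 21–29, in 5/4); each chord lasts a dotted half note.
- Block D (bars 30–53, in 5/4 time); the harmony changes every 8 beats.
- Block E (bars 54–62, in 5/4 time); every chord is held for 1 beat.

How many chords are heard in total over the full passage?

120 chords

A has 60 beats and chords last 1.5 each, so 40 chords.
B has 40 beats and chords last 8 each, so 5 chords.
C has 45 beats and chords last 3 each, so 15 chords.
D has 120 beats and chords last 8 each, so 15 chords.
E has 45 beats and chords last 1 each, so 45 chords.
Total: 40 + 5 + 15 + 15 + 45 = 120.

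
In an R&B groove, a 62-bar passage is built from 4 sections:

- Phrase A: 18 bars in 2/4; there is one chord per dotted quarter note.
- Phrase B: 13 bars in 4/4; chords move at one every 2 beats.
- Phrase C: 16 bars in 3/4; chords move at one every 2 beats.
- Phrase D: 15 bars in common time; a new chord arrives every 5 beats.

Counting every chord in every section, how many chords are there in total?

A: 18·2 = 36 beats, 36/1.5 = 24 chords.
B: 13·4 = 52 beats, 52/2 = 26 chords.
C: 16·3 = 48 beats, 48/2 = 24 chords.
D: 15·4 = 60 beats, 60/5 = 12 chords.
Total: 24 + 26 + 24 + 12 = 86.

86 chords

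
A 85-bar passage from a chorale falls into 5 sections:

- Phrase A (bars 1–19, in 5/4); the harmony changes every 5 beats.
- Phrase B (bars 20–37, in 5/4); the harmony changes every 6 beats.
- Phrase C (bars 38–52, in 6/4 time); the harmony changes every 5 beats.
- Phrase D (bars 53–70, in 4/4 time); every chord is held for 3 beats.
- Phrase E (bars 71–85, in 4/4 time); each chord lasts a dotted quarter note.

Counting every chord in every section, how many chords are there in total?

116 chords

A: 19·5 = 95 beats, 95/5 = 19 chords.
B: 18·5 = 90 beats, 90/6 = 15 chords.
C: 15·6 = 90 beats, 90/5 = 18 chords.
D: 18·4 = 72 beats, 72/3 = 24 chords.
E: 15·4 = 60 beats, 60/1.5 = 40 chords.
Total: 19 + 15 + 18 + 24 + 40 = 116.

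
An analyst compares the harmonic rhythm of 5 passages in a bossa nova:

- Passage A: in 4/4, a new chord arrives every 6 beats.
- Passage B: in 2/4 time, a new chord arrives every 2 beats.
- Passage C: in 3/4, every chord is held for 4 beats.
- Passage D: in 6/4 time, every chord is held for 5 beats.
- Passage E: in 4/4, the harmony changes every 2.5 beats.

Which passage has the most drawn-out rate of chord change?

A: each chord is 6 beats in 4/4, so 2/3 per bar.
B: each chord is 2 beats in 2/4, so 1 per bar.
C: each chord is 4 beats in 3/4, so 0.75 per bar.
D: each chord is 5 beats in 6/4, so 1.2 per bar.
E: each chord is 2.5 beats in 4/4, so 1.6 per bar.
Slowest is A at 2/3 chords/bar.

Passage A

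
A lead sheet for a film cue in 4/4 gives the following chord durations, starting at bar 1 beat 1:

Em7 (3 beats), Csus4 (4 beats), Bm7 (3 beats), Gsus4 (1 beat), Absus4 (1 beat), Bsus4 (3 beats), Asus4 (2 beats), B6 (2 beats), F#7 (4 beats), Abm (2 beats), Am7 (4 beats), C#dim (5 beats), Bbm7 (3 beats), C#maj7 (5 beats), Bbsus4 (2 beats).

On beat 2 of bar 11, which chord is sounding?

C#maj7

Beat 2 of bar 11 is beat (11−1)×4 + 2 = 42 overall.
Running totals: Em7 ends at 3, Csus4 ends at 7, Bm7 ends at 10, Gsus4 ends at 11, Absus4 ends at 12, Bsus4 ends at 15, Asus4 ends at 17, B6 ends at 19, F#7 ends at 23, Abm ends at 25, Am7 ends at 29, C#dim ends at 34, Bbm7 ends at 37, C#maj7 ends at 42.
Beat 42 falls within C#maj7.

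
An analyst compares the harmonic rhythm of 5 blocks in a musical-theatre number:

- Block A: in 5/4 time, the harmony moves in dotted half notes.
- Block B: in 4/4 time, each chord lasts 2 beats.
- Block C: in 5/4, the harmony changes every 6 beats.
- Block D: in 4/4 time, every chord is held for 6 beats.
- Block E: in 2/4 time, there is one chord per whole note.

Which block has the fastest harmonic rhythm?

A: each chord is 3 beats in 5/4, so 5/3 per bar.
B: each chord is 2 beats in 4/4, so 2 per bar.
C: each chord is 6 beats in 5/4, so 5/6 per bar.
D: each chord is 6 beats in 4/4, so 2/3 per bar.
E: each chord is 4 beats in 2/4, so 0.5 per bar.
Fastest is B at 2 chords/bar.

Block B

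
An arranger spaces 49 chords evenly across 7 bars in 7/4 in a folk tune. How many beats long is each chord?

1 beat

7 bars × 7 beats/bar = 49 beats total.
49 beats ÷ 49 chords = 1 beats per chord.
(That is a quarter note.)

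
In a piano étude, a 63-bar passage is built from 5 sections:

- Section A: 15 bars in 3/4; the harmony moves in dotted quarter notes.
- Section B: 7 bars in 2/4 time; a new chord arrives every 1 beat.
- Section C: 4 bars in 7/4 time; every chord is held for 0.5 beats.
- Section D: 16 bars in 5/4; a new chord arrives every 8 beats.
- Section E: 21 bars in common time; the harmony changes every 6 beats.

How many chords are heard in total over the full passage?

124 chords

A: 15·3 = 45 beats, 45/1.5 = 30 chords.
B: 7·2 = 14 beats, 14/1 = 14 chords.
C: 4·7 = 28 beats, 28/0.5 = 56 chords.
D: 16·5 = 80 beats, 80/8 = 10 chords.
E: 21·4 = 84 beats, 84/6 = 14 chords.
Total: 30 + 14 + 56 + 10 + 14 = 124.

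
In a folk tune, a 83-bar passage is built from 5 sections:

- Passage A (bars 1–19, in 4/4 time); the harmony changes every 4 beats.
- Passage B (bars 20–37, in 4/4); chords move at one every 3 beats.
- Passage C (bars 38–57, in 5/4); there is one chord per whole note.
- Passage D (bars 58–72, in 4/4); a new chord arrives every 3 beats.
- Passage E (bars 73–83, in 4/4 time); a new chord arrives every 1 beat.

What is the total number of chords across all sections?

132 chords

A: 19 bars × 4 beats = 76 beats; 4 beats/chord → 19 chords.
B: 18 bars × 4 beats = 72 beats; 3 beats/chord → 24 chords.
C: 20 bars × 5 beats = 100 beats; 4 beats/chord → 25 chords.
D: 15 bars × 4 beats = 60 beats; 3 beats/chord → 20 chords.
E: 11 bars × 4 beats = 44 beats; 1 beat/chord → 44 chords.
Total: 19 + 24 + 25 + 20 + 44 = 132.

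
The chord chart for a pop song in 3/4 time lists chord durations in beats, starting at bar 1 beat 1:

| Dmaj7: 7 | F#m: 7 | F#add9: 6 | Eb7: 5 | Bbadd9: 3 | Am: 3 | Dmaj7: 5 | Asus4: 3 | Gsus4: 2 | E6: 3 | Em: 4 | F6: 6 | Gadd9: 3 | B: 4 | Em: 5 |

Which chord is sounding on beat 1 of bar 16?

Em

Beat 1 of bar 16 is beat (16−1)×3 + 1 = 46 overall.
Running totals: Dmaj7 ends at 7, F#m ends at 14, F#add9 ends at 20, Eb7 ends at 25, Bbadd9 ends at 28, Am ends at 31, Dmaj7 ends at 36, Asus4 ends at 39, Gsus4 ends at 41, E6 ends at 44, Em ends at 48.
Beat 46 falls within Em.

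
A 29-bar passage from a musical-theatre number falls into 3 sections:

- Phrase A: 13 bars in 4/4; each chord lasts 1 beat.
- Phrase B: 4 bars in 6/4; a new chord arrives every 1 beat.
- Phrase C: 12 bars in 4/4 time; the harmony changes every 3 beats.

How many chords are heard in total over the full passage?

A: 13·4 = 52 beats, 52/1 = 52 chords.
B: 4·6 = 24 beats, 24/1 = 24 chords.
C: 12·4 = 48 beats, 48/3 = 16 chords.
Total: 52 + 24 + 16 = 92.

92 chords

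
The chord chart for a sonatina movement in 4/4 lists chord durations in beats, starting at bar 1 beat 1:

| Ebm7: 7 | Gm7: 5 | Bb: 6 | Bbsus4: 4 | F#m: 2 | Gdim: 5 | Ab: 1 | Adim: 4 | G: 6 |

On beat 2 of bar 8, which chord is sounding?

Beat 2 of bar 8 is beat (8−1)×4 + 2 = 30 overall.
Running totals: Ebm7 ends at 7, Gm7 ends at 12, Bb ends at 18, Bbsus4 ends at 22, F#m ends at 24, Gdim ends at 29, Ab ends at 30.
Beat 30 falls within Ab.

Ab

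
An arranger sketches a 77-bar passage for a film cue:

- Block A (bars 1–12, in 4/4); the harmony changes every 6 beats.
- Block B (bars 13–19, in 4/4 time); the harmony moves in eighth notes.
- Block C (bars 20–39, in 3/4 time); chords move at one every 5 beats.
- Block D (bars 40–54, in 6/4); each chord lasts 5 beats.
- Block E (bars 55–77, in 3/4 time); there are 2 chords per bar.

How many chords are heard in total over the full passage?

A: 12 bars × 4 beats = 48 beats; 6 beats/chord → 8 chords.
B: 7 bars × 4 beats = 28 beats; 0.5 beats/chord → 56 chords.
C: 20 bars × 3 beats = 60 beats; 5 beats/chord → 12 chords.
D: 15 bars × 6 beats = 90 beats; 5 beats/chord → 18 chords.
E: 23 bars × 3 beats = 69 beats; 1.5 beats/chord → 46 chords.
Total: 8 + 56 + 12 + 18 + 46 = 140.

140 chords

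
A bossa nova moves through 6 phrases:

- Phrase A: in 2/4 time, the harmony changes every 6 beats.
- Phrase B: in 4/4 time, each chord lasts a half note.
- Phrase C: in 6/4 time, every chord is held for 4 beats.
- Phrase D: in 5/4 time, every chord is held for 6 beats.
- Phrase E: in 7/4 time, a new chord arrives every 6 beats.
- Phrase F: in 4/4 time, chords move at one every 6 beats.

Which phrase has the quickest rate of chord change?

A: 2 beats/bar ÷ 6 beats/chord = 1/3 chords/bar.
B: 4 beats/bar ÷ 2 beats/chord = 2 chords/bar.
C: 6 beats/bar ÷ 4 beats/chord = 1.5 chords/bar.
D: 5 beats/bar ÷ 6 beats/chord = 5/6 chords/bar.
E: 7 beats/bar ÷ 6 beats/chord = 7/6 chords/bar.
F: 4 beats/bar ÷ 6 beats/chord = 2/3 chords/bar.
Fastest is B at 2 chords/bar.

Phrase B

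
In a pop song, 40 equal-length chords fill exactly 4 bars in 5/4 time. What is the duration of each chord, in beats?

0.5 beats

4 bars × 5 beats/bar = 20 beats total.
20 beats ÷ 40 chords = 0.5 beats per chord.
(That is an eighth note.)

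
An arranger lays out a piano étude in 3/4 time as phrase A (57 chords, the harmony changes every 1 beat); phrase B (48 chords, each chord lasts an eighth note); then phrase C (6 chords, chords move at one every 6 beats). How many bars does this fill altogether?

39 bars

A: 57 × 1 = 57 beats = 19 bars.
B: 48 × 0.5 = 24 beats = 8 bars.
C: 6 × 6 = 36 beats = 12 bars.
Total: 19 + 8 + 12 = 39 bars.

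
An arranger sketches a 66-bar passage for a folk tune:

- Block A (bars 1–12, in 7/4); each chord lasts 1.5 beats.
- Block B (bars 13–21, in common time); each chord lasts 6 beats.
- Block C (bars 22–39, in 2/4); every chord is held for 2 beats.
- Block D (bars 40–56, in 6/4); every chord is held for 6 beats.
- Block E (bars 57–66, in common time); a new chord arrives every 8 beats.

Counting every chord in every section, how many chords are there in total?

102 chords

A: 12·7 = 84 beats, 84/1.5 = 56 chords.
B: 9·4 = 36 beats, 36/6 = 6 chords.
C: 18·2 = 36 beats, 36/2 = 18 chords.
D: 17·6 = 102 beats, 102/6 = 17 chords.
E: 10·4 = 40 beats, 40/8 = 5 chords.
Total: 56 + 6 + 18 + 17 + 5 = 102.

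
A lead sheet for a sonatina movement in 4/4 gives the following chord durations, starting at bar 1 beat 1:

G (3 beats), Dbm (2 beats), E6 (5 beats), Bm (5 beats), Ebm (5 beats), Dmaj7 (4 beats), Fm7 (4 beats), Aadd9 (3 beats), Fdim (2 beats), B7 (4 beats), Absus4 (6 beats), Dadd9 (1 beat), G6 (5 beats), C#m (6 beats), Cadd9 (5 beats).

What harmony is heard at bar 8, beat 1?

Aadd9

Beat 1 of bar 8 is beat (8−1)×4 + 1 = 29 overall.
Running totals: G ends at 3, Dbm ends at 5, E6 ends at 10, Bm ends at 15, Ebm ends at 20, Dmaj7 ends at 24, Fm7 ends at 28, Aadd9 ends at 31.
Beat 29 falls within Aadd9.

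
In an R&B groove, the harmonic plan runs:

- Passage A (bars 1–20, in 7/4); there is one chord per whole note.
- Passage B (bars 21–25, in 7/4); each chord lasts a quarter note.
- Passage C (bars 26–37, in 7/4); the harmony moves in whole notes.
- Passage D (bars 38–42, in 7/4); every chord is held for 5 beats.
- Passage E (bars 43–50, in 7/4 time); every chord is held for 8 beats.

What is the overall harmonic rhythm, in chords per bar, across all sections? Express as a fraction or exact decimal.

2.1 chords per bar

A: 20 bars of 7 beats is 140 beats; at 4 beats each that's 35 chords.
B: 5 bars of 7 beats is 35 beats; at 1 beat each that's 35 chords.
C: 12 bars of 7 beats is 84 beats; at 4 beats each that's 21 chords.
D: 5 bars of 7 beats is 35 beats; at 5 beats each that's 7 chords.
E: 8 bars of 7 beats is 56 beats; at 8 beats each that's 7 chords.
Overall: 105 chords over 50 bars → 105/50 = 2.1 chords per bar.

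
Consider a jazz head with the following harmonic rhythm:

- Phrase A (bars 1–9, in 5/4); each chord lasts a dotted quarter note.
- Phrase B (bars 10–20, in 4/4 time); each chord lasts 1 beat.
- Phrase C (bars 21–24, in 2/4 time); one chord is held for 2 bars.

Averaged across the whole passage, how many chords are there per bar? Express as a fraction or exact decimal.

A: 9 × 5 = 45 beats ÷ 1.5 = 30 chords.
B: 11 × 4 = 44 beats ÷ 1 = 44 chords.
C: 4 × 2 = 8 beats ÷ 4 = 2 chords.
Overall: 76 chords over 24 bars → 76/24 = 19/6 chords per bar.

19/6 chords per bar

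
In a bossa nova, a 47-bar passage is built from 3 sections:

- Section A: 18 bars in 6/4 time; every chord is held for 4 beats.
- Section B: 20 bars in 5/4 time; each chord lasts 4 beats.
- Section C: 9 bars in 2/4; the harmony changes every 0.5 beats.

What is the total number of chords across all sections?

A: 18 bars × 6 beats = 108 beats; 4 beats/chord → 27 chords.
B: 20 bars × 5 beats = 100 beats; 4 beats/chord → 25 chords.
C: 9 bars × 2 beats = 18 beats; 0.5 beats/chord → 36 chords.
Total: 27 + 25 + 36 = 88.

88 chords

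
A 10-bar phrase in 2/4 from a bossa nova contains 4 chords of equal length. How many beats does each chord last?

5 beats

10 bars × 2 beats/bar = 20 beats total.
20 beats ÷ 4 chords = 5 beats per chord.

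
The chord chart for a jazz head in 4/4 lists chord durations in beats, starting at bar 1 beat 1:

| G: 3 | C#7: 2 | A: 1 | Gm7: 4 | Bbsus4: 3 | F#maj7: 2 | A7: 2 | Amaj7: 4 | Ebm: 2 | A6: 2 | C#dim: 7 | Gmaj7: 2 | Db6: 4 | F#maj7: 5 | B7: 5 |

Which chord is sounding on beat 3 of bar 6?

Ebm

Beat 3 of bar 6 is beat (6−1)×4 + 3 = 23 overall.
Running totals: G ends at 3, C#7 ends at 5, A ends at 6, Gm7 ends at 10, Bbsus4 ends at 13, F#maj7 ends at 15, A7 ends at 17, Amaj7 ends at 21, Ebm ends at 23.
Beat 23 falls within Ebm.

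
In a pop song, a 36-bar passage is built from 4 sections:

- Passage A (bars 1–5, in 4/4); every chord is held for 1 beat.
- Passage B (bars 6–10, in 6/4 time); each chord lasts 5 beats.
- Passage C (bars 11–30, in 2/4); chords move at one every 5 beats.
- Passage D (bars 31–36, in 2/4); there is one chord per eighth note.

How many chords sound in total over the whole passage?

58 chords

A: 5·4 = 20 beats, 20/1 = 20 chords.
B: 5·6 = 30 beats, 30/5 = 6 chords.
C: 20·2 = 40 beats, 40/5 = 8 chords.
D: 6·2 = 12 beats, 12/0.5 = 24 chords.
Total: 20 + 6 + 8 + 24 = 58.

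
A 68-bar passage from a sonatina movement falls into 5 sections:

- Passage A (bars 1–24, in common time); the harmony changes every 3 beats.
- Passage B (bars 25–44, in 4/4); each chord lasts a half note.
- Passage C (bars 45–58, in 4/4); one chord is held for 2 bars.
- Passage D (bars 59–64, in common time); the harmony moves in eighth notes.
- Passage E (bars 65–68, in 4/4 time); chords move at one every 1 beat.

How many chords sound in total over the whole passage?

A: 24 bars × 4 beats = 96 beats; 3 beats/chord → 32 chords.
B: 20 bars × 4 beats = 80 beats; 2 beats/chord → 40 chords.
C: 14 bars × 4 beats = 56 beats; 8 beats/chord → 7 chords.
D: 6 bars × 4 beats = 24 beats; 0.5 beats/chord → 48 chords.
E: 4 bars × 4 beats = 16 beats; 1 beat/chord → 16 chords.
Total: 32 + 40 + 7 + 48 + 16 = 143.

143 chords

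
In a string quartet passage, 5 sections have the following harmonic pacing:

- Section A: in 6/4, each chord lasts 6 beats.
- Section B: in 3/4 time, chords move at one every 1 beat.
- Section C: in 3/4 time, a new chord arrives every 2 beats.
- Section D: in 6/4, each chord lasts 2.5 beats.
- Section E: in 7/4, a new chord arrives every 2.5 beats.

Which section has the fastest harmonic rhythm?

Section B

A: 6/6 = 1 chord/bar.
B: 3/1 = 3 chords/bar.
C: 3/2 = 1.5 chords/bar.
D: 6/2.5 = 2.4 chords/bar.
E: 7/2.5 = 2.8 chords/bar.
Fastest is B at 3 chords/bar.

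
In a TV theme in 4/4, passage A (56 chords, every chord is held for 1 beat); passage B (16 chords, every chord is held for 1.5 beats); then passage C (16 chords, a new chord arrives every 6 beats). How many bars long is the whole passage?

44 bars

A: 56 × 1 = 56 beats = 14 bars.
B: 16 × 1.5 = 24 beats = 6 bars.
C: 16 × 6 = 96 beats = 24 bars.
Total: 14 + 6 + 24 = 44 bars.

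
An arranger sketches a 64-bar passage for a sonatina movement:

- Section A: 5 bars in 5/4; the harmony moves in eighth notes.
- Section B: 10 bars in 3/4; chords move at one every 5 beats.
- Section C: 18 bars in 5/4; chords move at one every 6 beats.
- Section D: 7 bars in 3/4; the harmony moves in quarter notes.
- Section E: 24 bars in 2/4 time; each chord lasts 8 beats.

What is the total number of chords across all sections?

A: 5·5 = 25 beats, 25/0.5 = 50 chords.
B: 10·3 = 30 beats, 30/5 = 6 chords.
C: 18·5 = 90 beats, 90/6 = 15 chords.
D: 7·3 = 21 beats, 21/1 = 21 chords.
E: 24·2 = 48 beats, 48/8 = 6 chords.
Total: 50 + 6 + 15 + 21 + 6 = 98.

98 chords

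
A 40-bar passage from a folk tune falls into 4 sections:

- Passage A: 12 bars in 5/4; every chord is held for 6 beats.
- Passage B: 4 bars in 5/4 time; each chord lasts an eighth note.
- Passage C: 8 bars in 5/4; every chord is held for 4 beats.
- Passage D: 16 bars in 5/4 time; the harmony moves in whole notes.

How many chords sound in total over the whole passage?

80 chords

A has 60 beats and chords last 6 each, so 10 chords.
B has 20 beats and chords last 0.5 each, so 40 chords.
C has 40 beats and chords last 4 each, so 10 chords.
D has 80 beats and chords last 4 each, so 20 chords.
Total: 10 + 40 + 10 + 20 = 80.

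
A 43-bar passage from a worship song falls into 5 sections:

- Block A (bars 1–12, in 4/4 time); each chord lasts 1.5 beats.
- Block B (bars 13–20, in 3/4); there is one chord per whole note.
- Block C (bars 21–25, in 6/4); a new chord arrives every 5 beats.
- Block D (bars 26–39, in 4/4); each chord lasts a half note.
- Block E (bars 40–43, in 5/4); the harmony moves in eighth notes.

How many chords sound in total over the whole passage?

A: 12·4 = 48 beats, 48/1.5 = 32 chords.
B: 8·3 = 24 beats, 24/4 = 6 chords.
C: 5·6 = 30 beats, 30/5 = 6 chords.
D: 14·4 = 56 beats, 56/2 = 28 chords.
E: 4·5 = 20 beats, 20/0.5 = 40 chords.
Total: 32 + 6 + 6 + 28 + 40 = 112.

112 chords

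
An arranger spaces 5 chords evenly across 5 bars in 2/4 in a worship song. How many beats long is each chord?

5 bars × 2 beats/bar = 10 beats total.
10 beats ÷ 5 chords = 2 beats per chord.
(That is a half note.)

2 beats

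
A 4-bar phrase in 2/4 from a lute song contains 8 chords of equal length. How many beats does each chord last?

1 beat

4 bars × 2 beats/bar = 8 beats total.
8 beats ÷ 8 chords = 1 beats per chord.
(That is a quarter note.)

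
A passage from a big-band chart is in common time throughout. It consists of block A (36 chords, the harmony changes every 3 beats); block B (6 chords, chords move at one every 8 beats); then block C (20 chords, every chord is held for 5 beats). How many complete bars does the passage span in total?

64 bars

A: 36 × 3 = 108 beats = 27 bars.
B: 6 × 8 = 48 beats = 12 bars.
C: 20 × 5 = 100 beats = 25 bars.
Total: 27 + 12 + 25 = 64 bars.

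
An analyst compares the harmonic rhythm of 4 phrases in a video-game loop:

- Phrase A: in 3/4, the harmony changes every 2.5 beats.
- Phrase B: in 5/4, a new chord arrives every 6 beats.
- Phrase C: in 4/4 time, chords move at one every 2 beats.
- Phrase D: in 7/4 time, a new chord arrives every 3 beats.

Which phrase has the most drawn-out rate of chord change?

Phrase B

A: 3 beats/bar ÷ 2.5 beats/chord = 1.2 chords/bar.
B: 5 beats/bar ÷ 6 beats/chord = 5/6 chords/bar.
C: 4 beats/bar ÷ 2 beats/chord = 2 chords/bar.
D: 7 beats/bar ÷ 3 beats/chord = 7/3 chords/bar.
Slowest is B at 5/6 chords/bar.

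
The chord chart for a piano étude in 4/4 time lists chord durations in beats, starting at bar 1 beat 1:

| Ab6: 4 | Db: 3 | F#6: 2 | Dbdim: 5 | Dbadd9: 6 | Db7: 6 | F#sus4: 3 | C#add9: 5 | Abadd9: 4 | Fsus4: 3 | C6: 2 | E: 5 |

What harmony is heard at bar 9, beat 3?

Abadd9

Beat 3 of bar 9 is beat (9−1)×4 + 3 = 35 overall.
Running totals: Ab6 ends at 4, Db ends at 7, F#6 ends at 9, Dbdim ends at 14, Dbadd9 ends at 20, Db7 ends at 26, F#sus4 ends at 29, C#add9 ends at 34, Abadd9 ends at 38.
Beat 35 falls within Abadd9.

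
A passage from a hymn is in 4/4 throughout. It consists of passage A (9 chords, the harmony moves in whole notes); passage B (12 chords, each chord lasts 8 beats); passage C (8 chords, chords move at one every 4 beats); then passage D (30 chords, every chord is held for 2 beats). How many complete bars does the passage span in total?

56 bars

A: 9 × 4 = 36 beats = 9 bars.
B: 12 × 8 = 96 beats = 24 bars.
C: 8 × 4 = 32 beats = 8 bars.
D: 30 × 2 = 60 beats = 15 bars.
Total: 9 + 24 + 8 + 15 = 56 bars.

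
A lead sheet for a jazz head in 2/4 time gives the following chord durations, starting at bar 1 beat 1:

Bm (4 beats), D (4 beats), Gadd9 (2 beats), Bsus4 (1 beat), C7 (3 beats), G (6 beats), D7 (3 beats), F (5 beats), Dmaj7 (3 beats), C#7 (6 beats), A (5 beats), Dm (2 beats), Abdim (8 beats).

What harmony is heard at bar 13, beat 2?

Beat 2 of bar 13 is beat (13−1)×2 + 2 = 26 overall.
Running totals: Bm ends at 4, D ends at 8, Gadd9 ends at 10, Bsus4 ends at 11, C7 ends at 14, G ends at 20, D7 ends at 23, F ends at 28.
Beat 26 falls within F.

F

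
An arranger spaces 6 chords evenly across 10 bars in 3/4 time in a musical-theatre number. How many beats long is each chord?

5 beats

10 bars × 3 beats/bar = 30 beats total.
30 beats ÷ 6 chords = 5 beats per chord.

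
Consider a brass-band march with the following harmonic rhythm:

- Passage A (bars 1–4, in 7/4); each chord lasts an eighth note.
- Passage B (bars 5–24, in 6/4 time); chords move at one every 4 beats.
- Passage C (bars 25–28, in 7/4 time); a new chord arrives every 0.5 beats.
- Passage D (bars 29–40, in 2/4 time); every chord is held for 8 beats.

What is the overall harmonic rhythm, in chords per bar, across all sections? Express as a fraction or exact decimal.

3.625 chords per bar

A: 4 × 7 = 28 beats ÷ 0.5 = 56 chords.
B: 20 × 6 = 120 beats ÷ 4 = 30 chords.
C: 4 × 7 = 28 beats ÷ 0.5 = 56 chords.
D: 12 × 2 = 24 beats ÷ 8 = 3 chords.
Overall: 145 chords over 40 bars → 145/40 = 3.625 chords per bar.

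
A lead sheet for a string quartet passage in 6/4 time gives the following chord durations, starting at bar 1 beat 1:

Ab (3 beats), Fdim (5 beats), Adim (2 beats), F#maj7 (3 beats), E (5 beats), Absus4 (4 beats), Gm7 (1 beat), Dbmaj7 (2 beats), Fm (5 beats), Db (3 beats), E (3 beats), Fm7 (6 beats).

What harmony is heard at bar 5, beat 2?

Beat 2 of bar 5 is beat (5−1)×6 + 2 = 26 overall.
Running totals: Ab ends at 3, Fdim ends at 8, Adim ends at 10, F#maj7 ends at 13, E ends at 18, Absus4 ends at 22, Gm7 ends at 23, Dbmaj7 ends at 25, Fm ends at 30.
Beat 26 falls within Fm.

Fm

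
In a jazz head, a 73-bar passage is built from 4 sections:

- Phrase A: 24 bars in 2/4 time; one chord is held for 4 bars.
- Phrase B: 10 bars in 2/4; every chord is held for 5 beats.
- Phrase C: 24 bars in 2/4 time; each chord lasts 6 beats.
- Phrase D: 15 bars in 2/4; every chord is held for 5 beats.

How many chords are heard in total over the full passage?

24 chords

A: 24·2 = 48 beats, 48/8 = 6 chords.
B: 10·2 = 20 beats, 20/5 = 4 chords.
C: 24·2 = 48 beats, 48/6 = 8 chords.
D: 15·2 = 30 beats, 30/5 = 6 chords.
Total: 6 + 4 + 8 + 6 = 24.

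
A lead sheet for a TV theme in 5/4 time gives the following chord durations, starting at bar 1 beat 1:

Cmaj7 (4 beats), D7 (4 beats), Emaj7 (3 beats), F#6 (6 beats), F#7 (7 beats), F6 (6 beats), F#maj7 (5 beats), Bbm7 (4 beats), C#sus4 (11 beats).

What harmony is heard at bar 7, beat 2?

F#maj7

Beat 2 of bar 7 is beat (7−1)×5 + 2 = 32 overall.
Running totals: Cmaj7 ends at 4, D7 ends at 8, Emaj7 ends at 11, F#6 ends at 17, F#7 ends at 24, F6 ends at 30, F#maj7 ends at 35.
Beat 32 falls within F#maj7.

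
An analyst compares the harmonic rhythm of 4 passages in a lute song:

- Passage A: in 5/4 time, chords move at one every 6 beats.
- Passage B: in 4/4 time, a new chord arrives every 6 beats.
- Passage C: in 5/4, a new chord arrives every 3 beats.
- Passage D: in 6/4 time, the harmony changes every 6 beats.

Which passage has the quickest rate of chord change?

Passage C

A: 5 beats/bar ÷ 6 beats/chord = 5/6 chords/bar.
B: 4 beats/bar ÷ 6 beats/chord = 2/3 chords/bar.
C: 5 beats/bar ÷ 3 beats/chord = 5/3 chords/bar.
D: 6 beats/bar ÷ 6 beats/chord = 1 chord/bar.
Fastest is C at 5/3 chords/bar.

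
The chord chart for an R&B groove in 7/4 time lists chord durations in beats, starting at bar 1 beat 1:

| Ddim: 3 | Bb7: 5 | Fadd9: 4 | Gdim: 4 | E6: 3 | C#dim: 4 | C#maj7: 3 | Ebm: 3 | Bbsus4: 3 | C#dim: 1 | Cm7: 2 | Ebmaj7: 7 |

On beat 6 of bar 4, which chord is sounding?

Ebm

Beat 6 of bar 4 is beat (4−1)×7 + 6 = 27 overall.
Running totals: Ddim ends at 3, Bb7 ends at 8, Fadd9 ends at 12, Gdim ends at 16, E6 ends at 19, C#dim ends at 23, C#maj7 ends at 26, Ebm ends at 29.
Beat 27 falls within Ebm.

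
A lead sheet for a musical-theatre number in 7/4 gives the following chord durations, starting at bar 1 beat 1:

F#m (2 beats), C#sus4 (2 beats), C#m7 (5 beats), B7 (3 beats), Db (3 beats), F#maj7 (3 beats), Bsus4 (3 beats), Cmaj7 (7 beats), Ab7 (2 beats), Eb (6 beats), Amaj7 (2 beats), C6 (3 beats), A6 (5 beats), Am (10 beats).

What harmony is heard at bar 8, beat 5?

Beat 5 of bar 8 is beat (8−1)×7 + 5 = 54 overall.
Running totals: F#m ends at 2, C#sus4 ends at 4, C#m7 ends at 9, B7 ends at 12, Db ends at 15, F#maj7 ends at 18, Bsus4 ends at 21, Cmaj7 ends at 28, Ab7 ends at 30, Eb ends at 36, Amaj7 ends at 38, C6 ends at 41, A6 ends at 46, Am ends at 56.
Beat 54 falls within Am.

Am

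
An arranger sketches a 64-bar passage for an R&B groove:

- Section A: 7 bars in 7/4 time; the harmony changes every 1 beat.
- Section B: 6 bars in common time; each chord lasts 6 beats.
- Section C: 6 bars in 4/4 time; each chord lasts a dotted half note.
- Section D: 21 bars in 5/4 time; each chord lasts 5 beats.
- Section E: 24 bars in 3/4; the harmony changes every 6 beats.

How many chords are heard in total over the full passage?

94 chords

A: 7·7 = 49 beats, 49/1 = 49 chords.
B: 6·4 = 24 beats, 24/6 = 4 chords.
C: 6·4 = 24 beats, 24/3 = 8 chords.
D: 21·5 = 105 beats, 105/5 = 21 chords.
E: 24·3 = 72 beats, 72/6 = 12 chords.
Total: 49 + 4 + 8 + 21 + 12 = 94.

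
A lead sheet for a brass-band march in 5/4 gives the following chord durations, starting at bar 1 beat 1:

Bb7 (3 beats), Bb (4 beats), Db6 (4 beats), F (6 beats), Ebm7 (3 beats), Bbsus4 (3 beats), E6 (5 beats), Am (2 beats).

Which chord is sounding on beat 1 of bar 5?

Beat 1 of bar 5 is beat (5−1)×5 + 1 = 21 overall.
Running totals: Bb7 ends at 3, Bb ends at 7, Db6 ends at 11, F ends at 17, Ebm7 ends at 20, Bbsus4 ends at 23.
Beat 21 falls within Bbsus4.

Bbsus4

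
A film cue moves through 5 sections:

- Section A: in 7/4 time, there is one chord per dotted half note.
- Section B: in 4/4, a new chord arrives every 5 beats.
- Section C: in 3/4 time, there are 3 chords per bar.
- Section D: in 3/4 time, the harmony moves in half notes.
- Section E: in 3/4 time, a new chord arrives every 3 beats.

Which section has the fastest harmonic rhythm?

Section C

A: each chord is 3 beats in 7/4, so 7/3 per bar.
B: each chord is 5 beats in 4/4, so 0.8 per bar.
C: each chord is 1 beat in 3/4, so 3 per bar.
D: each chord is 2 beats in 3/4, so 1.5 per bar.
E: each chord is 3 beats in 3/4, so 1 per bar.
Fastest is C at 3 chords/bar.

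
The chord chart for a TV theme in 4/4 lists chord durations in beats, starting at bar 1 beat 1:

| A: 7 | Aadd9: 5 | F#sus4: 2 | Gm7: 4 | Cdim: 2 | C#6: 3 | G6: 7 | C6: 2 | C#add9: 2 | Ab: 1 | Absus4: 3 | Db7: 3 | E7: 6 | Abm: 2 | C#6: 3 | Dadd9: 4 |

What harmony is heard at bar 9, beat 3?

Ab

Beat 3 of bar 9 is beat (9−1)×4 + 3 = 35 overall.
Running totals: A ends at 7, Aadd9 ends at 12, F#sus4 ends at 14, Gm7 ends at 18, Cdim ends at 20, C#6 ends at 23, G6 ends at 30, C6 ends at 32, C#add9 ends at 34, Ab ends at 35.
Beat 35 falls within Ab.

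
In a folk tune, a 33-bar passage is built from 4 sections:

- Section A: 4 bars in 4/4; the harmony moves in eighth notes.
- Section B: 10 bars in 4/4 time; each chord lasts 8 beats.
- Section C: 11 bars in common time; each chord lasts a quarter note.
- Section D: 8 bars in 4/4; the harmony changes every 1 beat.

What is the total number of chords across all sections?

113 chords

A: 4·4 = 16 beats, 16/0.5 = 32 chords.
B: 10·4 = 40 beats, 40/8 = 5 chords.
C: 11·4 = 44 beats, 44/1 = 44 chords.
D: 8·4 = 32 beats, 32/1 = 32 chords.
Total: 32 + 5 + 44 + 32 = 113.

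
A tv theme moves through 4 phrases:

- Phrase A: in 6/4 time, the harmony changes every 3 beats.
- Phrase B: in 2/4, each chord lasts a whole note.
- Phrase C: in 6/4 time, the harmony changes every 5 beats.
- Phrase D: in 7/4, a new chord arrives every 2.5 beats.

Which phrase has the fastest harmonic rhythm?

Phrase D

A: each chord is 3 beats in 6/4, so 2 per bar.
B: each chord is 4 beats in 2/4, so 0.5 per bar.
C: each chord is 5 beats in 6/4, so 1.2 per bar.
D: each chord is 2.5 beats in 7/4, so 2.8 per bar.
Fastest is D at 2.8 chords/bar.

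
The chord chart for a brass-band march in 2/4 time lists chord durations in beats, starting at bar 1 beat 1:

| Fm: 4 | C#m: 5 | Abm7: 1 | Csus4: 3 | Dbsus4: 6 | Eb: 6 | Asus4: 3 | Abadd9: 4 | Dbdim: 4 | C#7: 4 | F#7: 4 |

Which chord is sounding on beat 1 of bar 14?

Asus4

Beat 1 of bar 14 is beat (14−1)×2 + 1 = 27 overall.
Running totals: Fm ends at 4, C#m ends at 9, Abm7 ends at 10, Csus4 ends at 13, Dbsus4 ends at 19, Eb ends at 25, Asus4 ends at 28.
Beat 27 falls within Asus4.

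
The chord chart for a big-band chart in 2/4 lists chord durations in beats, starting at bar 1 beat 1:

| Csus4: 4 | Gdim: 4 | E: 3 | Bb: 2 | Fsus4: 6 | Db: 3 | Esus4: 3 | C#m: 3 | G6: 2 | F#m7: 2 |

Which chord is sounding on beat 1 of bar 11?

Db

Beat 1 of bar 11 is beat (11−1)×2 + 1 = 21 overall.
Running totals: Csus4 ends at 4, Gdim ends at 8, E ends at 11, Bb ends at 13, Fsus4 ends at 19, Db ends at 22.
Beat 21 falls within Db.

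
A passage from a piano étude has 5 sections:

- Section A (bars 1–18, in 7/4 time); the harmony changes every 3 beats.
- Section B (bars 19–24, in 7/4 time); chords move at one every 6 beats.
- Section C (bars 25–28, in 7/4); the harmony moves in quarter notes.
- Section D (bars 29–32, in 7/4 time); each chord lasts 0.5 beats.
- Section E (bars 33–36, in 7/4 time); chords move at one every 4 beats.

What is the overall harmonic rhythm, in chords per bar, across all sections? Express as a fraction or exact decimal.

35/9 chords per bar

A: 18 × 7 = 126 beats ÷ 3 = 42 chords.
B: 6 × 7 = 42 beats ÷ 6 = 7 chords.
C: 4 × 7 = 28 beats ÷ 1 = 28 chords.
D: 4 × 7 = 28 beats ÷ 0.5 = 56 chords.
E: 4 × 7 = 28 beats ÷ 4 = 7 chords.
Overall: 140 chords over 36 bars → 140/36 = 35/9 chords per bar.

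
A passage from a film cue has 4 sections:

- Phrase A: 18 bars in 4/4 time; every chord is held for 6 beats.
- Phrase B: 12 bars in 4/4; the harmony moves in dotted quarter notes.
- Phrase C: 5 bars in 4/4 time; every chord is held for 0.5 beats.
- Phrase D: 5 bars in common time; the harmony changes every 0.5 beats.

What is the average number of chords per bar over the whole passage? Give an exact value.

3.1 chords per bar

A: 18 bars of 4 beats is 72 beats; at 6 beats each that's 12 chords.
B: 12 bars of 4 beats is 48 beats; at 1.5 beats each that's 32 chords.
C: 5 bars of 4 beats is 20 beats; at 0.5 beats each that's 40 chords.
D: 5 bars of 4 beats is 20 beats; at 0.5 beats each that's 40 chords.
Overall: 124 chords over 40 bars → 124/40 = 3.1 chords per bar.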